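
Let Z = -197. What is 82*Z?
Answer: -16154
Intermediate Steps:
82*Z = 82*(-197) = -16154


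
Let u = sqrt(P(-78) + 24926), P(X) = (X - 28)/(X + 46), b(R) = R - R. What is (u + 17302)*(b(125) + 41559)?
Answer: 719053818 + 41559*sqrt(398869)/4 ≈ 7.2562e+8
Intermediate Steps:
b(R) = 0
P(X) = (-28 + X)/(46 + X)
u = sqrt(398869)/4 (u = sqrt((-28 - 78)/(46 - 78) + 24926) = sqrt(-106/(-32) + 24926) = sqrt(-1/32*(-106) + 24926) = sqrt(53/16 + 24926) = sqrt(398869/16) = sqrt(398869)/4 ≈ 157.89)
(u + 17302)*(b(125) + 41559) = (sqrt(398869)/4 + 17302)*(0 + 41559) = (17302 + sqrt(398869)/4)*41559 = 719053818 + 41559*sqrt(398869)/4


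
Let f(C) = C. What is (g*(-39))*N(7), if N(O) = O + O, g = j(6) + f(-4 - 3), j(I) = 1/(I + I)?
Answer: 7553/2 ≈ 3776.5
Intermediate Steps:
j(I) = 1/(2*I)
g = -83/12 (g = (1/2)/6 + (-4 - 3) = (1/2)*(1/6) - 7 = 1/12 - 7 = -83/12 ≈ -6.9167)
N(O) = 2*O
(g*(-39))*N(7) = (-83/12*(-39))*(2*7) = (1079/4)*14 = 7553/2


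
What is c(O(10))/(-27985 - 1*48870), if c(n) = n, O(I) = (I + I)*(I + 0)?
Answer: -40/15371 ≈ -0.0026023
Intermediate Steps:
O(I) = 2*I**2 (O(I) = (2*I)*I = 2*I**2)
c(O(10))/(-27985 - 1*48870) = (2*10**2)/(-27985 - 1*48870) = (2*100)/(-27985 - 48870) = 200/(-76855) = 200*(-1/76855) = -40/15371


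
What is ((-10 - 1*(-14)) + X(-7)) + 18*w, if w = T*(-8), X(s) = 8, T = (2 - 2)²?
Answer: 12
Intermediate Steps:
T = 0 (T = 0² = 0)
w = 0 (w = 0*(-8) = 0)
((-10 - 1*(-14)) + X(-7)) + 18*w = ((-10 - 1*(-14)) + 8) + 18*0 = ((-10 + 14) + 8) + 0 = (4 + 8) + 0 = 12 + 0 = 12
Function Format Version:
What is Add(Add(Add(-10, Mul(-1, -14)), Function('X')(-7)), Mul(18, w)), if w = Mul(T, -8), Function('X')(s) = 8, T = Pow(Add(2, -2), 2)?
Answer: 12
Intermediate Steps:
T = 0 (T = Pow(0, 2) = 0)
w = 0 (w = Mul(0, -8) = 0)
Add(Add(Add(-10, Mul(-1, -14)), Function('X')(-7)), Mul(18, w)) = Add(Add(Add(-10, Mul(-1, -14)), 8), Mul(18, 0)) = Add(Add(Add(-10, 14), 8), 0) = Add(Add(4, 8), 0) = Add(12, 0) = 12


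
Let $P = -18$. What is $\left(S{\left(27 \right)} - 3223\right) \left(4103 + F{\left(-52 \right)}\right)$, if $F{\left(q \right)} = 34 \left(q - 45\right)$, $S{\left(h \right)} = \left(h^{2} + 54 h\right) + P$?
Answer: $-848470$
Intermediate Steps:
$S{\left(h \right)} = -18 + h^{2} + 54 h$ ($S{\left(h \right)} = \left(h^{2} + 54 h\right) - 18 = -18 + h^{2} + 54 h$)
$F{\left(q \right)} = -1530 + 34 q$ ($F{\left(q \right)} = 34 \left(-45 + q\right) = -1530 + 34 q$)
$\left(S{\left(27 \right)} - 3223\right) \left(4103 + F{\left(-52 \right)}\right) = \left(\left(-18 + 27^{2} + 54 \cdot 27\right) - 3223\right) \left(4103 + \left(-1530 + 34 \left(-52\right)\right)\right) = \left(\left(-18 + 729 + 1458\right) - 3223\right) \left(4103 - 3298\right) = \left(2169 - 3223\right) \left(4103 - 3298\right) = \left(-1054\right) 805 = -848470$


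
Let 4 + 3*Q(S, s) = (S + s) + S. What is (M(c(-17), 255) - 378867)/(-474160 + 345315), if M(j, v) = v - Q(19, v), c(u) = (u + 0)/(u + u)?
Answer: 227225/77307 ≈ 2.9393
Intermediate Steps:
Q(S, s) = -4/3 + s/3 + 2*S/3 (Q(S, s) = -4/3 + ((S + s) + S)/3 = -4/3 + (s + 2*S)/3 = -4/3 + (s/3 + 2*S/3) = -4/3 + s/3 + 2*S/3)
c(u) = ½ (c(u) = u/((2*u)) = u*(1/(2*u)) = ½)
M(j, v) = -34/3 + 2*v/3 (M(j, v) = v - (-4/3 + v/3 + (⅔)*19) = v - (-4/3 + v/3 + 38/3) = v - (34/3 + v/3) = v + (-34/3 - v/3) = -34/3 + 2*v/3)
(M(c(-17), 255) - 378867)/(-474160 + 345315) = ((-34/3 + (⅔)*255) - 378867)/(-474160 + 345315) = ((-34/3 + 170) - 378867)/(-128845) = (476/3 - 378867)*(-1/128845) = -1136125/3*(-1/128845) = 227225/77307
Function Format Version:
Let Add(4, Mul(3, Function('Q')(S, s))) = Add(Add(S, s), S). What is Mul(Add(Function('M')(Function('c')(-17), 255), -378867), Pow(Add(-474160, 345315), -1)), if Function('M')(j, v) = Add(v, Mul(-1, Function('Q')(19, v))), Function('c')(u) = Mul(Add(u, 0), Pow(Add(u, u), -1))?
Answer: Rational(227225, 77307) ≈ 2.9393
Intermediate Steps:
Function('Q')(S, s) = Add(Rational(-4, 3), Mul(Rational(1, 3), s), Mul(Rational(2, 3), S)) (Function('Q')(S, s) = Add(Rational(-4, 3), Mul(Rational(1, 3), Add(Add(S, s), S))) = Add(Rational(-4, 3), Mul(Rational(1, 3), Add(s, Mul(2, S)))) = Add(Rational(-4, 3), Add(Mul(Rational(1, 3), s), Mul(Rational(2, 3), S))) = Add(Rational(-4, 3), Mul(Rational(1, 3), s), Mul(Rational(2, 3), S)))
Function('c')(u) = Rational(1, 2) (Function('c')(u) = Mul(u, Pow(Mul(2, u), -1)) = Mul(u, Mul(Rational(1, 2), Pow(u, -1))) = Rational(1, 2))
Function('M')(j, v) = Add(Rational(-34, 3), Mul(Rational(2, 3), v)) (Function('M')(j, v) = Add(v, Mul(-1, Add(Rational(-4, 3), Mul(Rational(1, 3), v), Mul(Rational(2, 3), 19)))) = Add(v, Mul(-1, Add(Rational(-4, 3), Mul(Rational(1, 3), v), Rational(38, 3)))) = Add(v, Mul(-1, Add(Rational(34, 3), Mul(Rational(1, 3), v)))) = Add(v, Add(Rational(-34, 3), Mul(Rational(-1, 3), v))) = Add(Rational(-34, 3), Mul(Rational(2, 3), v)))
Mul(Add(Function('M')(Function('c')(-17), 255), -378867), Pow(Add(-474160, 345315), -1)) = Mul(Add(Add(Rational(-34, 3), Mul(Rational(2, 3), 255)), -378867), Pow(Add(-474160, 345315), -1)) = Mul(Add(Add(Rational(-34, 3), 170), -378867), Pow(-128845, -1)) = Mul(Add(Rational(476, 3), -378867), Rational(-1, 128845)) = Mul(Rational(-1136125, 3), Rational(-1, 128845)) = Rational(227225, 77307)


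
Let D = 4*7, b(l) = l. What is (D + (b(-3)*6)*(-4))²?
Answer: 10000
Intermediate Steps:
D = 28
(D + (b(-3)*6)*(-4))² = (28 - 3*6*(-4))² = (28 - 18*(-4))² = (28 + 72)² = 100² = 10000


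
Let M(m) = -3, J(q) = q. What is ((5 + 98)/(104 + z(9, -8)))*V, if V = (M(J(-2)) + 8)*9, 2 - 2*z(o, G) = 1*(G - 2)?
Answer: 927/22 ≈ 42.136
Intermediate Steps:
z(o, G) = 2 - G/2 (z(o, G) = 1 - (G - 2)/2 = 1 - (-2 + G)/2 = 1 + (1 - G/2) = 2 - G/2)
V = 45 (V = (-3 + 8)*9 = 5*9 = 45)
((5 + 98)/(104 + z(9, -8)))*V = ((5 + 98)/(104 + (2 - ½*(-8))))*45 = (103/(104 + (2 + 4)))*45 = (103/(104 + 6))*45 = (103/110)*45 = 927/22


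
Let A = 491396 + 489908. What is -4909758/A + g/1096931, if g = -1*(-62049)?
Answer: -2662388410401/538211389012 ≈ -4.9467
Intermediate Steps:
g = 62049
A = 981304
-4909758/A + g/1096931 = -4909758/981304 + 62049/1096931 = -4909758*1/981304 + 62049*(1/1096931) = -2454879/490652 + 62049/1096931 = -2662388410401/538211389012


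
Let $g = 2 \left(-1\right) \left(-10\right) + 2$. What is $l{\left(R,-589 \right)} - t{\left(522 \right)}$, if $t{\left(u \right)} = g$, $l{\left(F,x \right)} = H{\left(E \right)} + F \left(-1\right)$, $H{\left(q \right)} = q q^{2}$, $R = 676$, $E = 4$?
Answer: $-634$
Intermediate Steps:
$H{\left(q \right)} = q^{3}$
$l{\left(F,x \right)} = 64 - F$ ($l{\left(F,x \right)} = 4^{3} + F \left(-1\right) = 64 - F$)
$g = 22$ ($g = \left(-2\right) \left(-10\right) + 2 = 20 + 2 = 22$)
$t{\left(u \right)} = 22$
$l{\left(R,-589 \right)} - t{\left(522 \right)} = \left(64 - 676\right) - 22 = -612 - 22 = -634$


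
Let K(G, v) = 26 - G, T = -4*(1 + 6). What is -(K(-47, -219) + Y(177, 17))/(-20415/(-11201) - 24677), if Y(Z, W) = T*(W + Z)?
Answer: -60026159/276386662 ≈ -0.21718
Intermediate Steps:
T = -28 (T = -4*7 = -28)
Y(Z, W) = -28*W - 28*Z (Y(Z, W) = -28*(W + Z) = -28*W - 28*Z)
-(K(-47, -219) + Y(177, 17))/(-20415/(-11201) - 24677) = -((26 - 1*(-47)) + (-28*17 - 28*177))/(-20415/(-11201) - 24677) = -((26 + 47) + (-476 - 4956))/(-20415*(-1/11201) - 24677) = -(73 - 5432)/(20415/11201 - 24677) = -(-5359)/(-276386662/11201) = -(-5359)*(-11201)/276386662 = -1*60026159/276386662 = -60026159/276386662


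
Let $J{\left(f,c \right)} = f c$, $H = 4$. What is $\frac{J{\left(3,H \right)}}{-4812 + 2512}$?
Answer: $- \frac{3}{575} \approx -0.0052174$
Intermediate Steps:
$J{\left(f,c \right)} = c f$
$\frac{J{\left(3,H \right)}}{-4812 + 2512} = \frac{4 \cdot 3}{-4812 + 2512} = \frac{12}{-2300} = 12 \left(- \frac{1}{2300}\right) = - \frac{3}{575}$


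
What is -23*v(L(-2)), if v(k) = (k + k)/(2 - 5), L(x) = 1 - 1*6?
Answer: -230/3 ≈ -76.667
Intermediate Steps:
L(x) = -5 (L(x) = 1 - 6 = -5)
v(k) = -2*k/3 (v(k) = (2*k)/(-3) = (2*k)*(-⅓) = -2*k/3)
-23*v(L(-2)) = -(-46)*(-5)/3 = -23*10/3 = -230/3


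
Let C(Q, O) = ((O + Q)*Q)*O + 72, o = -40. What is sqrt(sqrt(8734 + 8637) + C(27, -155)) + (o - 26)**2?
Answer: 4356 + sqrt(535752 + sqrt(17371)) ≈ 5088.0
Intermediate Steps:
C(Q, O) = 72 + O*Q*(O + Q) (C(Q, O) = (Q*(O + Q))*O + 72 = O*Q*(O + Q) + 72 = 72 + O*Q*(O + Q))
sqrt(sqrt(8734 + 8637) + C(27, -155)) + (o - 26)**2 = sqrt(sqrt(8734 + 8637) + (72 - 155*27**2 + 27*(-155)**2)) + (-40 - 26)**2 = sqrt(sqrt(17371) + (72 - 155*729 + 27*24025)) + (-66)**2 = sqrt(sqrt(17371) + (72 - 112995 + 648675)) + 4356 = sqrt(sqrt(17371) + 535752) + 4356 = sqrt(535752 + sqrt(17371)) + 4356 = 4356 + sqrt(535752 + sqrt(17371))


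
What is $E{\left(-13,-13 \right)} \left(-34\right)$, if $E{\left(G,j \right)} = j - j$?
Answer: $0$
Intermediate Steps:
$E{\left(G,j \right)} = 0$
$E{\left(-13,-13 \right)} \left(-34\right) = 0 \left(-34\right) = 0$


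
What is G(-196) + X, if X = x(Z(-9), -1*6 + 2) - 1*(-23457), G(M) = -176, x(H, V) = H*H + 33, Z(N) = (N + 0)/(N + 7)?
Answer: 93337/4 ≈ 23334.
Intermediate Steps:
Z(N) = N/(7 + N)
x(H, V) = 33 + H² (x(H, V) = H² + 33 = 33 + H²)
X = 94041/4 (X = (33 + (-9/(7 - 9))²) - 1*(-23457) = (33 + (-9/(-2))²) + 23457 = (33 + (-9*(-½))²) + 23457 = (33 + (9/2)²) + 23457 = (33 + 81/4) + 23457 = 213/4 + 23457 = 94041/4 ≈ 23510.)
G(-196) + X = -176 + 94041/4 = 93337/4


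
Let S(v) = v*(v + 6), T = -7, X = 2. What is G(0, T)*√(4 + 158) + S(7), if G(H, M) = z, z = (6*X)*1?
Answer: 91 + 108*√2 ≈ 243.74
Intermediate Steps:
S(v) = v*(6 + v)
z = 12 (z = (6*2)*1 = 12*1 = 12)
G(H, M) = 12
G(0, T)*√(4 + 158) + S(7) = 12*√(4 + 158) + 7*(6 + 7) = 12*√162 + 7*13 = 12*(9*√2) + 91 = 108*√2 + 91 = 91 + 108*√2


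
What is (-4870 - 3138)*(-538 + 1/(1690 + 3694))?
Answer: 2899487591/673 ≈ 4.3083e+6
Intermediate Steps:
(-4870 - 3138)*(-538 + 1/(1690 + 3694)) = -8008*(-538 + 1/5384) = -8008*(-2896591/5384) = 2899487591/673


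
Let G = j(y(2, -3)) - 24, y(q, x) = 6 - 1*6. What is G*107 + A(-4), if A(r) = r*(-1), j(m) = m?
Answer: -2564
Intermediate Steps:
y(q, x) = 0 (y(q, x) = 6 - 6 = 0)
A(r) = -r
G = -24 (G = 0 - 24 = -24)
G*107 + A(-4) = -24*107 - 1*(-4) = -2568 + 4 = -2564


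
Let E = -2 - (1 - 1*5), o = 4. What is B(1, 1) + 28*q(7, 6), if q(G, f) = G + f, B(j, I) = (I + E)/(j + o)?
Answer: 1823/5 ≈ 364.60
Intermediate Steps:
E = 2 (E = -2 - (1 - 5) = -2 - 1*(-4) = -2 + 4 = 2)
B(j, I) = (2 + I)/(4 + j) (B(j, I) = (I + 2)/(j + 4) = (2 + I)/(4 + j))
B(1, 1) + 28*q(7, 6) = (2 + 1)/(4 + 1) + 28*(7 + 6) = 3/5 + 28*13 = (1/5)*3 + 364 = 3/5 + 364 = 1823/5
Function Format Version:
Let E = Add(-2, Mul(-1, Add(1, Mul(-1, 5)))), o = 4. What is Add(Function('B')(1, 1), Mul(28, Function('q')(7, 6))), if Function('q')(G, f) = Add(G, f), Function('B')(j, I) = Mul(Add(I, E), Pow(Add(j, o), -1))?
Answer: Rational(1823, 5) ≈ 364.60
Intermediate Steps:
E = 2 (E = Add(-2, Mul(-1, Add(1, -5))) = Add(-2, Mul(-1, -4)) = Add(-2, 4) = 2)
Function('B')(j, I) = Mul(Pow(Add(4, j), -1), Add(2, I)) (Function('B')(j, I) = Mul(Add(I, 2), Pow(Add(j, 4), -1)) = Mul(Add(2, I), Pow(Add(4, j), -1)) = Mul(Pow(Add(4, j), -1), Add(2, I)))
Add(Function('B')(1, 1), Mul(28, Function('q')(7, 6))) = Add(Mul(Pow(Add(4, 1), -1), Add(2, 1)), Mul(28, Add(7, 6))) = Add(Mul(Pow(5, -1), 3), Mul(28, 13)) = Add(Mul(Rational(1, 5), 3), 364) = Add(Rational(3, 5), 364) = Rational(1823, 5)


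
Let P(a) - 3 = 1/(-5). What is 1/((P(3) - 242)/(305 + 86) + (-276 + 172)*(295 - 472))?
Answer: 85/1564628 ≈ 5.4326e-5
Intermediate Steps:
P(a) = 14/5 (P(a) = 3 + 1/(-5) = 3 - ⅕ = 14/5)
1/((P(3) - 242)/(305 + 86) + (-276 + 172)*(295 - 472)) = 1/((14/5 - 242)/(305 + 86) + (-276 + 172)*(295 - 472)) = 1/(-1196/5/391 - 104*(-177)) = 1/(-1196/5*1/391 + 18408) = 1/(-52/85 + 18408) = 1/(1564628/85) = 85/1564628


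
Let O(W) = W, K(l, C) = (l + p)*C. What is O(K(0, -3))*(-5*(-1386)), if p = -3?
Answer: 62370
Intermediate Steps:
K(l, C) = C*(-3 + l) (K(l, C) = (l - 3)*C = (-3 + l)*C = C*(-3 + l))
O(K(0, -3))*(-5*(-1386)) = (-3*(-3 + 0))*(-5*(-1386)) = -3*(-3)*6930 = 9*6930 = 62370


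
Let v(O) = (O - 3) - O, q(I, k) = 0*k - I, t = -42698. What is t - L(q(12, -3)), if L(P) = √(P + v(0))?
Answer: -42698 - I*√15 ≈ -42698.0 - 3.873*I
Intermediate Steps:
q(I, k) = -I (q(I, k) = 0 - I = -I)
v(O) = -3 (v(O) = (-3 + O) - O = -3)
L(P) = √(-3 + P) (L(P) = √(P - 3) = √(-3 + P))
t - L(q(12, -3)) = -42698 - √(-3 - 1*12) = -42698 - √(-3 - 12) = -42698 - √(-15) = -42698 - I*√15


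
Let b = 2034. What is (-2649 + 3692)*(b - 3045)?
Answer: -1054473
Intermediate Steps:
(-2649 + 3692)*(b - 3045) = (-2649 + 3692)*(2034 - 3045) = 1043*(-1011) = -1054473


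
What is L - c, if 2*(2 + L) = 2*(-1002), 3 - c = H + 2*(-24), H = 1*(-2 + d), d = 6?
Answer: -1051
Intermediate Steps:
H = 4 (H = 1*(-2 + 6) = 1*4 = 4)
c = 47 (c = 3 - (4 + 2*(-24)) = 3 - (4 - 48) = 3 - 1*(-44) = 3 + 44 = 47)
L = -1004 (L = -2 + (2*(-1002))/2 = -2 + (½)*(-2004) = -2 - 1002 = -1004)
L - c = -1004 - 1*47 = -1004 - 47 = -1051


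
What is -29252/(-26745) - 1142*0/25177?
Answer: 29252/26745 ≈ 1.0937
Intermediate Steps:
-29252/(-26745) - 1142*0/25177 = -29252*(-1/26745) + 0*(1/25177) = 29252/26745 + 0 = 29252/26745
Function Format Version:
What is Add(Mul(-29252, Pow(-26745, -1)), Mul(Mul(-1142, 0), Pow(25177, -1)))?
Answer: Rational(29252, 26745) ≈ 1.0937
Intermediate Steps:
Add(Mul(-29252, Pow(-26745, -1)), Mul(Mul(-1142, 0), Pow(25177, -1))) = Add(Mul(-29252, Rational(-1, 26745)), Mul(0, Rational(1, 25177))) = Add(Rational(29252, 26745), 0) = Rational(29252, 26745)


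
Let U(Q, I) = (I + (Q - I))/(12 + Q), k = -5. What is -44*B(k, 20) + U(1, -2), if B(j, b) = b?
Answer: -11439/13 ≈ -879.92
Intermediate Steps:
U(Q, I) = Q/(12 + Q)
-44*B(k, 20) + U(1, -2) = -44*20 + 1/(12 + 1) = -880 + 1/13 = -11439/13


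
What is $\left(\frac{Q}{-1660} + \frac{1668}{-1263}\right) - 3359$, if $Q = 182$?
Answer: $- \frac{1174235161}{349430} \approx -3360.4$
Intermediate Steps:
$\left(\frac{Q}{-1660} + \frac{1668}{-1263}\right) - 3359 = \left(\frac{182}{-1660} + \frac{1668}{-1263}\right) - 3359 = \left(182 \left(- \frac{1}{1660}\right) + 1668 \left(- \frac{1}{1263}\right)\right) - 3359 = \left(- \frac{91}{830} - \frac{556}{421}\right) - 3359 = - \frac{499791}{349430} - 3359 = - \frac{1174235161}{349430}$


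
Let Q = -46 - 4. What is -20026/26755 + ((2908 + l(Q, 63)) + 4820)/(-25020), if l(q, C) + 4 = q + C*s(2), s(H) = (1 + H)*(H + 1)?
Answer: -9620513/8925468 ≈ -1.0779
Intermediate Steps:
Q = -50
s(H) = (1 + H)**2 (s(H) = (1 + H)*(1 + H) = (1 + H)**2)
l(q, C) = -4 + q + 9*C (l(q, C) = -4 + (q + C*(1 + 2)**2) = -4 + (q + C*3**2) = -4 + (q + C*9) = -4 + (q + 9*C) = -4 + q + 9*C)
-20026/26755 + ((2908 + l(Q, 63)) + 4820)/(-25020) = -20026/26755 + ((2908 + (-4 - 50 + 9*63)) + 4820)/(-25020) = -20026*1/26755 + ((2908 + (-4 - 50 + 567)) + 4820)*(-1/25020) = -20026/26755 + ((2908 + 513) + 4820)*(-1/25020) = -20026/26755 + (3421 + 4820)*(-1/25020) = -20026/26755 + 8241*(-1/25020) = -20026/26755 - 2747/8340 = -9620513/8925468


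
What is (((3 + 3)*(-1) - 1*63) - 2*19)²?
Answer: 11449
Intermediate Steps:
(((3 + 3)*(-1) - 1*63) - 2*19)² = ((6*(-1) - 63) - 38)² = ((-6 - 63) - 38)² = (-69 - 38)² = (-107)² = 11449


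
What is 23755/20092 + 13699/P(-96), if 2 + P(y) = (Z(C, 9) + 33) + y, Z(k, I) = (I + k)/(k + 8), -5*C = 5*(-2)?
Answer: -2737223635/12838788 ≈ -213.20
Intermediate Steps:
C = 2 (C = -(-2) = -⅕*(-10) = 2)
Z(k, I) = (I + k)/(8 + k)
P(y) = 321/10 + y (P(y) = -2 + (((9 + 2)/(8 + 2) + 33) + y) = -2 + ((11/10 + 33) + y) = -2 + (341/10 + y) = 321/10 + y)
23755/20092 + 13699/P(-96) = 23755/20092 + 13699/(321/10 - 96) = 23755*(1/20092) + 13699/(-639/10) = 23755/20092 + 13699*(-10/639) = 23755/20092 - 136990/639 = -2737223635/12838788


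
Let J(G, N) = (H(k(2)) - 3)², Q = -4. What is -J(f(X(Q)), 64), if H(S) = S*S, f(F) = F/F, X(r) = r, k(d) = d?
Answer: -1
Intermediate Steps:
f(F) = 1
H(S) = S²
J(G, N) = 1 (J(G, N) = (2² - 3)² = (4 - 3)² = 1² = 1)
-J(f(X(Q)), 64) = -1*1 = -1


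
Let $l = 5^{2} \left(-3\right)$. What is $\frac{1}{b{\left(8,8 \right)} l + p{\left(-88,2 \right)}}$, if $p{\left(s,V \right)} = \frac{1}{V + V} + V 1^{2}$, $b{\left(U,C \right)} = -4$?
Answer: $\frac{4}{1209} \approx 0.0033085$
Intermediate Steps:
$l = -75$ ($l = 25 \left(-3\right) = -75$)
$p{\left(s,V \right)} = V + \frac{1}{2 V}$ ($p{\left(s,V \right)} = \frac{1}{2 V} + V 1 = \frac{1}{2 V} + V = V + \frac{1}{2 V}$)
$\frac{1}{b{\left(8,8 \right)} l + p{\left(-88,2 \right)}} = \frac{1}{\left(-4\right) \left(-75\right) + \left(2 + \frac{1}{2 \cdot 2}\right)} = \frac{1}{300 + \left(2 + \frac{1}{2} \cdot \frac{1}{2}\right)} = \frac{1}{300 + \left(2 + \frac{1}{4}\right)} = \frac{1}{300 + \frac{9}{4}} = \frac{1}{\frac{1209}{4}} = \frac{4}{1209}$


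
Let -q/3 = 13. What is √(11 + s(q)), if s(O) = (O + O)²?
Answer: √6095 ≈ 78.070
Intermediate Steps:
q = -39 (q = -3*13 = -39)
s(O) = 4*O² (s(O) = (2*O)² = 4*O²)
√(11 + s(q)) = √(11 + 4*(-39)²) = √(11 + 4*1521) = √(11 + 6084) = √6095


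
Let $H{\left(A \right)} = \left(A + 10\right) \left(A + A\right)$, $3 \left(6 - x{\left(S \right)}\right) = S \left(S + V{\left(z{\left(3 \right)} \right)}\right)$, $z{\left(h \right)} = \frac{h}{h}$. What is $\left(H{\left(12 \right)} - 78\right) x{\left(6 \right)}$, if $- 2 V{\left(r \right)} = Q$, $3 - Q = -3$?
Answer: $0$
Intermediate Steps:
$Q = 6$ ($Q = 3 - -3 = 3 + 3 = 6$)
$z{\left(h \right)} = 1$
$V{\left(r \right)} = -3$ ($V{\left(r \right)} = \left(- \frac{1}{2}\right) 6 = -3$)
$x{\left(S \right)} = 6 - \frac{S \left(-3 + S\right)}{3}$ ($x{\left(S \right)} = 6 - \frac{S \left(S - 3\right)}{3} = 6 - \frac{S \left(-3 + S\right)}{3}$)
$H{\left(A \right)} = 2 A \left(10 + A\right)$ ($H{\left(A \right)} = \left(10 + A\right) 2 A = 2 A \left(10 + A\right)$)
$\left(H{\left(12 \right)} - 78\right) x{\left(6 \right)} = \left(2 \cdot 12 \left(10 + 12\right) - 78\right) \left(6 + 6 - \frac{6^{2}}{3}\right) = \left(2 \cdot 12 \cdot 22 - 78\right) \left(6 + 6 - 12\right) = \left(528 - 78\right) \left(6 + 6 - 12\right) = 450 \cdot 0 = 0$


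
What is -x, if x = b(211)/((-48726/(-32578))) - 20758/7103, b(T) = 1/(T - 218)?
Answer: 522255835/173050389 ≈ 3.0179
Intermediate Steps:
b(T) = 1/(-218 + T)
x = -522255835/173050389 (x = 1/((-218 + 211)*((-48726/(-32578)))) - 20758/7103 = 1/((-7)*((-48726*(-1/32578)))) - 20758*1/7103 = -1/(7*24363/16289) - 20758/7103 = -1/7*16289/24363 - 20758/7103 = -2327/24363 - 20758/7103 = -522255835/173050389 ≈ -3.0179)
-x = -1*(-522255835/173050389) = 522255835/173050389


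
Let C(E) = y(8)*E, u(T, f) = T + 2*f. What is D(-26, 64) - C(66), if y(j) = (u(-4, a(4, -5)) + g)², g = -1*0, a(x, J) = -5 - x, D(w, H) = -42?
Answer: -31986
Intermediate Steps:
g = 0
y(j) = 484 (y(j) = ((-4 + 2*(-5 - 1*4)) + 0)² = ((-4 + 2*(-5 - 4)) + 0)² = ((-4 + 2*(-9)) + 0)² = ((-4 - 18) + 0)² = (-22 + 0)² = (-22)² = 484)
C(E) = 484*E
D(-26, 64) - C(66) = -42 - 484*66 = -42 - 1*31944 = -42 - 31944 = -31986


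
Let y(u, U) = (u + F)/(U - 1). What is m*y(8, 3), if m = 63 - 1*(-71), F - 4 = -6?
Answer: 402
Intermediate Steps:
F = -2 (F = 4 - 6 = -2)
m = 134 (m = 63 + 71 = 134)
y(u, U) = (-2 + u)/(-1 + U) (y(u, U) = (u - 2)/(U - 1) = (-2 + u)/(-1 + U))
m*y(8, 3) = 134*((-2 + 8)/(-1 + 3)) = 134*(6/2) = 134*((½)*6) = 134*3 = 402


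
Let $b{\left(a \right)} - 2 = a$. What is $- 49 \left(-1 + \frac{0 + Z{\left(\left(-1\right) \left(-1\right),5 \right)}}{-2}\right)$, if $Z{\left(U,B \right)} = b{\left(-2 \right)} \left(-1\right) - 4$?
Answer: $-49$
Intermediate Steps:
$b{\left(a \right)} = 2 + a$
$Z{\left(U,B \right)} = -4$ ($Z{\left(U,B \right)} = \left(2 - 2\right) \left(-1\right) - 4 = 0 \left(-1\right) - 4 = 0 - 4 = -4$)
$- 49 \left(-1 + \frac{0 + Z{\left(\left(-1\right) \left(-1\right),5 \right)}}{-2}\right) = - 49 \left(-1 + \frac{0 - 4}{-2}\right) = - 49 \left(-1 - -2\right) = - 49 \left(-1 + 2\right) = \left(-49\right) 1 = -49$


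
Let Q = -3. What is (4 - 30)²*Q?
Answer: -2028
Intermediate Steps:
(4 - 30)²*Q = (4 - 30)²*(-3) = (-26)²*(-3) = 676*(-3) = -2028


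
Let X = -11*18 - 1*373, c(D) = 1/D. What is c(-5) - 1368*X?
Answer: 3905639/5 ≈ 7.8113e+5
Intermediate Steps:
X = -571 (X = -198 - 373 = -571)
c(-5) - 1368*X = 1/(-5) - 1368*(-571) = -1/5 + 781128 = 3905639/5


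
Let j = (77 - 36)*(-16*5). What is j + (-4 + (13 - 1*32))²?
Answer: -2751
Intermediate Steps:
j = -3280 (j = 41*(-80) = -3280)
j + (-4 + (13 - 1*32))² = -3280 + (-4 + (13 - 1*32))² = -3280 + (-4 + (13 - 32))² = -3280 + (-4 - 19)² = -3280 + (-23)² = -3280 + 529 = -2751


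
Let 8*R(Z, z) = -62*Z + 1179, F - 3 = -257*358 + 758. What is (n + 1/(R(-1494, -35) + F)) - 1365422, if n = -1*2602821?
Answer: -2524409689187/636153 ≈ -3.9682e+6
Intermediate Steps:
F = -91245 (F = 3 + (-257*358 + 758) = 3 + (-92006 + 758) = 3 - 91248 = -91245)
n = -2602821
R(Z, z) = 1179/8 - 31*Z/4 (R(Z, z) = (-62*Z + 1179)/8 = (1179 - 62*Z)/8 = 1179/8 - 31*Z/4)
(n + 1/(R(-1494, -35) + F)) - 1365422 = (-2602821 + 1/((1179/8 - 31/4*(-1494)) - 91245)) - 1365422 = (-2602821 + 1/((1179/8 + 23157/2) - 91245)) - 1365422 = (-2602821 + 1/(93807/8 - 91245)) - 1365422 = (-2602821 + 1/(-636153/8)) - 1365422 = (-2602821 - 8/636153) - 1365422 = -1655792387621/636153 - 1365422 = -2524409689187/636153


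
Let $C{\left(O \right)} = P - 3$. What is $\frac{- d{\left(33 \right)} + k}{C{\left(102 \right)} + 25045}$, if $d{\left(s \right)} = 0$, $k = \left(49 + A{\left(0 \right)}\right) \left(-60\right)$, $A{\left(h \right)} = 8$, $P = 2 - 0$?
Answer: $- \frac{285}{2087} \approx -0.13656$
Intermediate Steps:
$P = 2$ ($P = 2 + 0 = 2$)
$k = -3420$ ($k = \left(49 + 8\right) \left(-60\right) = 57 \left(-60\right) = -3420$)
$C{\left(O \right)} = -1$ ($C{\left(O \right)} = 2 - 3 = -1$)
$\frac{- d{\left(33 \right)} + k}{C{\left(102 \right)} + 25045} = \frac{\left(-1\right) 0 - 3420}{-1 + 25045} = \frac{0 - 3420}{25044} = \left(-3420\right) \frac{1}{25044} = - \frac{285}{2087}$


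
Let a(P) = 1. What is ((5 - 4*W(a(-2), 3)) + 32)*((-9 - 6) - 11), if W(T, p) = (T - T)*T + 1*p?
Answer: -650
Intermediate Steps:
W(T, p) = p (W(T, p) = 0*T + p = 0 + p = p)
((5 - 4*W(a(-2), 3)) + 32)*((-9 - 6) - 11) = ((5 - 4*3) + 32)*((-9 - 6) - 11) = ((5 - 12) + 32)*(-15 - 11) = (-7 + 32)*(-26) = 25*(-26) = -650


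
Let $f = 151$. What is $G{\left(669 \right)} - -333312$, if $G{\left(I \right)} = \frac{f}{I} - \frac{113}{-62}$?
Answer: $\frac{13825200095}{41478} \approx 3.3331 \cdot 10^{5}$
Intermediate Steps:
$G{\left(I \right)} = \frac{113}{62} + \frac{151}{I}$ ($G{\left(I \right)} = \frac{151}{I} - \frac{113}{-62} = \frac{151}{I} - - \frac{113}{62} = \frac{151}{I} + \frac{113}{62} = \frac{113}{62} + \frac{151}{I}$)
$G{\left(669 \right)} - -333312 = \left(\frac{113}{62} + \frac{151}{669}\right) - -333312 = \left(\frac{113}{62} + 151 \cdot \frac{1}{669}\right) + 333312 = \left(\frac{113}{62} + \frac{151}{669}\right) + 333312 = \frac{84959}{41478} + 333312 = \frac{13825200095}{41478}$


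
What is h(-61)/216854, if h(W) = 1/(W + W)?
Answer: -1/26456188 ≈ -3.7798e-8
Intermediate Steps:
h(W) = 1/(2*W)
h(-61)/216854 = ((1/2)/(-61))/216854 = ((1/2)*(-1/61))*(1/216854) = -1/122*1/216854 = -1/26456188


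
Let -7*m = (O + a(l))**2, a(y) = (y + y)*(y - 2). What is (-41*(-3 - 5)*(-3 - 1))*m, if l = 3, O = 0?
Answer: 47232/7 ≈ 6747.4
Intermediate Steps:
a(y) = 2*y*(-2 + y) (a(y) = (2*y)*(-2 + y) = 2*y*(-2 + y))
m = -36/7 (m = -(0 + 2*3*(-2 + 3))**2/7 = -(0 + 2*3*1)**2/7 = -(0 + 6)**2/7 = -1/7*6**2 = -1/7*36 = -36/7 ≈ -5.1429)
(-41*(-3 - 5)*(-3 - 1))*m = -41*(-3 - 5)*(-3 - 1)*(-36/7) = -(-328)*(-4)*(-36/7) = -41*32*(-36/7) = -1312*(-36/7) = 47232/7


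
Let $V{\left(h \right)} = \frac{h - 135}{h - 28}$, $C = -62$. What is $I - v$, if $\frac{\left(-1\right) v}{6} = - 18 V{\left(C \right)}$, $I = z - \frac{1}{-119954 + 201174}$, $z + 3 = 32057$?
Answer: $\frac{2584225471}{81220} \approx 31818.0$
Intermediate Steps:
$z = 32054$ ($z = -3 + 32057 = 32054$)
$V{\left(h \right)} = \frac{-135 + h}{-28 + h}$
$I = \frac{2603425879}{81220}$ ($I = 32054 - \frac{1}{-119954 + 201174} = 32054 - \frac{1}{81220} = \frac{2603425879}{81220} \approx 32054.0$)
$v = \frac{1182}{5}$ ($v = - 6 \left(- 18 \frac{-135 - 62}{-28 - 62}\right) = - 6 \left(- 18 \frac{1}{-90} \left(-197\right)\right) = - 6 \left(- 18 \left(\left(- \frac{1}{90}\right) \left(-197\right)\right)\right) = - 6 \left(\left(-18\right) \frac{197}{90}\right) = \left(-6\right) \left(- \frac{197}{5}\right) = \frac{1182}{5} \approx 236.4$)
$I - v = \frac{2603425879}{81220} - \frac{1182}{5} = \frac{2584225471}{81220}$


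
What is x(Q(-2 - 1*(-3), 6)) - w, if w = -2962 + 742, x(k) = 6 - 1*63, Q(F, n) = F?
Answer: 2163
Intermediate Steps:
x(k) = -57 (x(k) = 6 - 63 = -57)
w = -2220
x(Q(-2 - 1*(-3), 6)) - w = -57 - 1*(-2220) = -57 + 2220 = 2163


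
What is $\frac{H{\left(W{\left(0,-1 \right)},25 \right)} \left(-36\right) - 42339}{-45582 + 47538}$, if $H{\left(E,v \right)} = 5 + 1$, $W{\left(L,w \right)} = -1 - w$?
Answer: $- \frac{14185}{652} \approx -21.756$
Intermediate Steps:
$H{\left(E,v \right)} = 6$
$\frac{H{\left(W{\left(0,-1 \right)},25 \right)} \left(-36\right) - 42339}{-45582 + 47538} = \frac{6 \left(-36\right) - 42339}{-45582 + 47538} = \frac{-216 - 42339}{1956} = \left(-42555\right) \frac{1}{1956} = - \frac{14185}{652}$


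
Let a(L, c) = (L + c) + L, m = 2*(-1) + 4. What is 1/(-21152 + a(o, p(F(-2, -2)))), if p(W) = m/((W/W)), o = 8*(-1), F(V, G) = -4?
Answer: -1/21166 ≈ -4.7246e-5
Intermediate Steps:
m = 2 (m = -2 + 4 = 2)
o = -8
p(W) = 2 (p(W) = 2/((W/W)) = 2/1 = 2*1 = 2)
a(L, c) = c + 2*L
1/(-21152 + a(o, p(F(-2, -2)))) = 1/(-21152 + (2 + 2*(-8))) = 1/(-21152 + (2 - 16)) = 1/(-21152 - 14) = 1/(-21166) = -1/21166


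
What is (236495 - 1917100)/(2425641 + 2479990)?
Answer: -1680605/4905631 ≈ -0.34259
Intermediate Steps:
(236495 - 1917100)/(2425641 + 2479990) = -1680605/4905631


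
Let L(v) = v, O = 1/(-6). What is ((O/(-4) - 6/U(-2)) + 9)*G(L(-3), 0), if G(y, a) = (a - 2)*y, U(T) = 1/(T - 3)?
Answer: 937/4 ≈ 234.25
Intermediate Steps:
U(T) = 1/(-3 + T)
O = -⅙ ≈ -0.16667
G(y, a) = y*(-2 + a) (G(y, a) = (-2 + a)*y = y*(-2 + a))
((O/(-4) - 6/U(-2)) + 9)*G(L(-3), 0) = ((-⅙/(-4) - 6/(1/(-3 - 2))) + 9)*(-3*(-2 + 0)) = ((-⅙*(-¼) - 6/(1/(-5))) + 9)*(-3*(-2)) = ((1/24 - 6/(-⅕)) + 9)*6 = ((1/24 - 6*(-5)) + 9)*6 = ((1/24 + 30) + 9)*6 = (721/24 + 9)*6 = (937/24)*6 = 937/4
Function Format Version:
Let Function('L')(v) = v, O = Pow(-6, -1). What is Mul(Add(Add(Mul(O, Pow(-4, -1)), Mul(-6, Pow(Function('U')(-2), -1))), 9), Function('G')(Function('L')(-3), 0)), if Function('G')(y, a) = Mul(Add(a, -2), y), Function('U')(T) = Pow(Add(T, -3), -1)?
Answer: Rational(937, 4) ≈ 234.25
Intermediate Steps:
Function('U')(T) = Pow(Add(-3, T), -1)
O = Rational(-1, 6) ≈ -0.16667
Function('G')(y, a) = Mul(y, Add(-2, a)) (Function('G')(y, a) = Mul(Add(-2, a), y) = Mul(y, Add(-2, a)))
Mul(Add(Add(Mul(O, Pow(-4, -1)), Mul(-6, Pow(Function('U')(-2), -1))), 9), Function('G')(Function('L')(-3), 0)) = Mul(Add(Add(Mul(Rational(-1, 6), Pow(-4, -1)), Mul(-6, Pow(Pow(Add(-3, -2), -1), -1))), 9), Mul(-3, Add(-2, 0))) = Mul(Add(Add(Mul(Rational(-1, 6), Rational(-1, 4)), Mul(-6, Pow(Pow(-5, -1), -1))), 9), Mul(-3, -2)) = Mul(Add(Add(Rational(1, 24), Mul(-6, Pow(Rational(-1, 5), -1))), 9), 6) = Mul(Add(Add(Rational(1, 24), Mul(-6, -5)), 9), 6) = Mul(Add(Add(Rational(1, 24), 30), 9), 6) = Mul(Add(Rational(721, 24), 9), 6) = Mul(Rational(937, 24), 6) = Rational(937, 4)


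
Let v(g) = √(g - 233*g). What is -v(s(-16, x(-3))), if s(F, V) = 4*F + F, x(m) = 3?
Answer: -8*√290 ≈ -136.24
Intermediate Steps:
s(F, V) = 5*F
v(g) = 2*√58*√(-g) (v(g) = √(-232*g) = 2*√58*√(-g))
-v(s(-16, x(-3))) = -2*√58*√(-5*(-16)) = -2*√58*√(-1*(-80)) = -2*√58*√80 = -2*√58*4*√5 = -8*√290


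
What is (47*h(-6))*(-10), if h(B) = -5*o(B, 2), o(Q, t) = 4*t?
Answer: 18800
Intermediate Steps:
h(B) = -40 (h(B) = -20*2 = -5*8 = -40)
(47*h(-6))*(-10) = (47*(-40))*(-10) = -1880*(-10) = 18800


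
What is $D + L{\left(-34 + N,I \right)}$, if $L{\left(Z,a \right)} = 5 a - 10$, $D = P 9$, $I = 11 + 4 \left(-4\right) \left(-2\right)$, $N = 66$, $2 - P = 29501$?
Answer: $-265286$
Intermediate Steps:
$P = -29499$ ($P = 2 - 29501 = -29499$)
$I = 43$ ($I = 11 - -32 = 11 + 32 = 43$)
$D = -265491$ ($D = \left(-29499\right) 9 = -265491$)
$L{\left(Z,a \right)} = -10 + 5 a$
$D + L{\left(-34 + N,I \right)} = -265491 + \left(-10 + 5 \cdot 43\right) = -265491 + \left(-10 + 215\right) = -265491 + 205 = -265286$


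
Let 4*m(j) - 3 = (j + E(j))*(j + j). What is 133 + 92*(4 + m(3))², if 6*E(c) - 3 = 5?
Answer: 47107/4 ≈ 11777.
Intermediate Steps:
E(c) = 4/3 (E(c) = ½ + (⅙)*5 = ½ + ⅚ = 4/3)
m(j) = ¾ + j*(4/3 + j)/2 (m(j) = ¾ + ((j + 4/3)*(j + j))/4 = ¾ + ((4/3 + j)*(2*j))/4 = ¾ + (2*j*(4/3 + j))/4 = ¾ + j*(4/3 + j)/2)
133 + 92*(4 + m(3))² = 133 + 92*(4 + (¾ + (½)*3² + (⅔)*3))² = 133 + 92*(4 + (¾ + (½)*9 + 2))² = 133 + 92*(4 + (¾ + 9/2 + 2))² = 133 + 92*(4 + 29/4)² = 133 + 92*(45/4)² = 133 + 92*(2025/16) = 133 + 46575/4 = 47107/4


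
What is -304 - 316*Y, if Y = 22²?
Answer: -153248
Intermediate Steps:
Y = 484
-304 - 316*Y = -304 - 316*484 = -304 - 152944 = -153248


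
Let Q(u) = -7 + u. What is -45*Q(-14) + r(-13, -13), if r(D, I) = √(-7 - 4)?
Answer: 945 + I*√11 ≈ 945.0 + 3.3166*I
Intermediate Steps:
r(D, I) = I*√11 (r(D, I) = √(-11) = I*√11)
-45*Q(-14) + r(-13, -13) = -45*(-7 - 14) + I*√11 = -45*(-21) + I*√11 = 945 + I*√11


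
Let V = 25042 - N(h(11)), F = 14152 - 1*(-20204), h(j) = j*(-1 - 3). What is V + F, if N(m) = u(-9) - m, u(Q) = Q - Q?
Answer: 59354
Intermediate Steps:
u(Q) = 0
h(j) = -4*j (h(j) = j*(-4) = -4*j)
N(m) = -m (N(m) = 0 - m = -m)
F = 34356 (F = 14152 + 20204 = 34356)
V = 24998 (V = 25042 - (-1)*(-4*11) = 25042 - (-1)*(-44) = 25042 - 1*44 = 25042 - 44 = 24998)
V + F = 24998 + 34356 = 59354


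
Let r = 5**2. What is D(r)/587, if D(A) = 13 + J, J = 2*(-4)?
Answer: 5/587 ≈ 0.0085179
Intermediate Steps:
J = -8
r = 25
D(A) = 5 (D(A) = 13 - 8 = 5)
D(r)/587 = 5/587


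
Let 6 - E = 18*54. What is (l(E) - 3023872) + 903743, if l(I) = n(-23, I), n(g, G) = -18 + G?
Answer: -2121113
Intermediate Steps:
E = -966 (E = 6 - 18*54 = 6 - 1*972 = 6 - 972 = -966)
l(I) = -18 + I
(l(E) - 3023872) + 903743 = ((-18 - 966) - 3023872) + 903743 = (-984 - 3023872) + 903743 = -3024856 + 903743 = -2121113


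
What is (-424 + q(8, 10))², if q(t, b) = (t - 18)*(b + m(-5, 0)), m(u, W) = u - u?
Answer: 274576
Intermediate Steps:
m(u, W) = 0
q(t, b) = b*(-18 + t) (q(t, b) = (t - 18)*(b + 0) = (-18 + t)*b = b*(-18 + t))
(-424 + q(8, 10))² = (-424 + 10*(-18 + 8))² = (-424 + 10*(-10))² = (-424 - 100)² = (-524)² = 274576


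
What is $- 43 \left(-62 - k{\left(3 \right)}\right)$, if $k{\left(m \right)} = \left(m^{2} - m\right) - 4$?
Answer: $2752$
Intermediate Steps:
$k{\left(m \right)} = -4 + m^{2} - m$
$- 43 \left(-62 - k{\left(3 \right)}\right) = - 43 \left(-62 - \left(-4 + 3^{2} - 3\right)\right) = - 43 \left(-62 - \left(-4 + 9 - 3\right)\right) = - 43 \left(-62 - 2\right) = \left(-43\right) \left(-64\right) = 2752$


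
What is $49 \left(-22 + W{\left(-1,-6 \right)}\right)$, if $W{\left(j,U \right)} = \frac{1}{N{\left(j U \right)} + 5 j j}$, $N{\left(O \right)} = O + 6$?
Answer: $- \frac{18277}{17} \approx -1075.1$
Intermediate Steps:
$N{\left(O \right)} = 6 + O$
$W{\left(j,U \right)} = \frac{1}{6 + 5 j^{2} + U j}$ ($W{\left(j,U \right)} = \frac{1}{\left(6 + j U\right) + 5 j j} = \frac{1}{\left(6 + U j\right) + 5 j^{2}} = \frac{1}{6 + 5 j^{2} + U j}$)
$49 \left(-22 + W{\left(-1,-6 \right)}\right) = 49 \left(-22 + \frac{1}{6 + 5 \left(-1\right)^{2} - -6}\right) = 49 \left(-22 + \frac{1}{6 + 5 \cdot 1 + 6}\right) = 49 \left(-22 + \frac{1}{6 + 5 + 6}\right) = 49 \left(-22 + \frac{1}{17}\right) = 49 \left(- \frac{373}{17}\right) = - \frac{18277}{17}$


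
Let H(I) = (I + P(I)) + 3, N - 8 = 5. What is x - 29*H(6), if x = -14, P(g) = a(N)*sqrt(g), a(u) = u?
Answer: -275 - 377*sqrt(6) ≈ -1198.5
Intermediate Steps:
N = 13 (N = 8 + 5 = 13)
P(g) = 13*sqrt(g)
H(I) = 3 + I + 13*sqrt(I) (H(I) = (I + 13*sqrt(I)) + 3 = 3 + I + 13*sqrt(I))
x - 29*H(6) = -14 - 29*(3 + 6 + 13*sqrt(6)) = -14 - 29*(9 + 13*sqrt(6)) = -14 + (-261 - 377*sqrt(6)) = -275 - 377*sqrt(6)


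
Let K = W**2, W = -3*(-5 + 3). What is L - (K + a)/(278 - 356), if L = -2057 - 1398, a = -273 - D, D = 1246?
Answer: -270973/78 ≈ -3474.0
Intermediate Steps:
a = -1519 (a = -273 - 1*1246 = -273 - 1246 = -1519)
W = 6 (W = -3*(-2) = 6)
K = 36 (K = 6**2 = 36)
L = -3455
L - (K + a)/(278 - 356) = -3455 - (36 - 1519)/(278 - 356) = -3455 - (-1483)/(-78) = -3455 - (-1483)*(-1)/78 = -3455 - 1*1483/78 = -3455 - 1483/78 = -270973/78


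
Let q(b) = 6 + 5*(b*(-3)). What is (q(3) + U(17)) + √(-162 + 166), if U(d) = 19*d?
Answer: 286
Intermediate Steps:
q(b) = 6 - 15*b (q(b) = 6 + 5*(-3*b) = 6 - 15*b)
(q(3) + U(17)) + √(-162 + 166) = ((6 - 15*3) + 19*17) + √(-162 + 166) = ((6 - 45) + 323) + √4 = (-39 + 323) + 2 = 284 + 2 = 286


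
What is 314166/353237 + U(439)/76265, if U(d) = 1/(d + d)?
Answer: 21036766204457/23652986188790 ≈ 0.88939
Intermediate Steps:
U(d) = 1/(2*d)
314166/353237 + U(439)/76265 = 314166/353237 + ((½)/439)/76265 = 314166*(1/353237) + ((½)*(1/439))*(1/76265) = 314166/353237 + (1/878)*(1/76265) = 314166/353237 + 1/66960670 = 21036766204457/23652986188790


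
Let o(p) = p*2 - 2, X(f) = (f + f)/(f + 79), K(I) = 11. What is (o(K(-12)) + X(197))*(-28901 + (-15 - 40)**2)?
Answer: -38257666/69 ≈ -5.5446e+5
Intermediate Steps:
X(f) = 2*f/(79 + f) (X(f) = (2*f)/(79 + f) = 2*f/(79 + f))
o(p) = -2 + 2*p (o(p) = 2*p - 2 = -2 + 2*p)
(o(K(-12)) + X(197))*(-28901 + (-15 - 40)**2) = ((-2 + 2*11) + 2*197/(79 + 197))*(-28901 + (-15 - 40)**2) = ((-2 + 22) + 2*197/276)*(-28901 + (-55)**2) = (20 + 2*197*(1/276))*(-28901 + 3025) = (20 + 197/138)*(-25876) = (2957/138)*(-25876) = -38257666/69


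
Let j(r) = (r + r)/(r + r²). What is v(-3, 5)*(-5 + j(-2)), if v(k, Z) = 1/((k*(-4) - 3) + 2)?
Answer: -7/11 ≈ -0.63636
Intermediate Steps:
v(k, Z) = 1/(-1 - 4*k) (v(k, Z) = 1/((-4*k - 3) + 2) = 1/((-3 - 4*k) + 2) = 1/(-1 - 4*k))
j(r) = 2*r/(r + r²) (j(r) = (2*r)/(r + r²) = 2*r/(r + r²))
v(-3, 5)*(-5 + j(-2)) = (-1/(1 + 4*(-3)))*(-5 + 2/(1 - 2)) = (-1/(1 - 12))*(-5 + 2/(-1)) = (-1/(-11))*(-5 + 2*(-1)) = (-1*(-1/11))*(-5 - 2) = (1/11)*(-7) = -7/11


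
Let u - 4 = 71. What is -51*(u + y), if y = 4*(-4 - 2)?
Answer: -2601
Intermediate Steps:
u = 75 (u = 4 + 71 = 75)
y = -24 (y = 4*(-6) = -24)
-51*(u + y) = -51*(75 - 24) = -51*51 = -2601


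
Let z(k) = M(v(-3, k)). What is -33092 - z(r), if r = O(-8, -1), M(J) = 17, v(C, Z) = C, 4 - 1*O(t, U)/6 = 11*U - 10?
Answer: -33109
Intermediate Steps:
O(t, U) = 84 - 66*U (O(t, U) = 24 - 6*(11*U - 10) = 24 - 6*(-10 + 11*U) = 24 + (60 - 66*U) = 84 - 66*U)
r = 150 (r = 84 - 66*(-1) = 84 + 66 = 150)
z(k) = 17
-33092 - z(r) = -33092 - 1*17 = -33092 - 17 = -33109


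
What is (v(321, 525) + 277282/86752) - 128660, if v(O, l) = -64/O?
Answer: -1791380999663/13923696 ≈ -1.2866e+5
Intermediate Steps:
(v(321, 525) + 277282/86752) - 128660 = (-64/321 + 277282/86752) - 128660 = (-64*1/321 + 277282*(1/86752)) - 128660 = (-64/321 + 138641/43376) - 128660 = 41727697/13923696 - 128660 = -1791380999663/13923696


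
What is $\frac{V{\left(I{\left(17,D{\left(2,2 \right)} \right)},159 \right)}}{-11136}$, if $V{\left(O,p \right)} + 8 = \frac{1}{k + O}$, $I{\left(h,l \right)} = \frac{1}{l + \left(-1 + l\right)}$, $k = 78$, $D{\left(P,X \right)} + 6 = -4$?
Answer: $\frac{13075}{18229632} \approx 0.00071724$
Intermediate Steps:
$D{\left(P,X \right)} = -10$ ($D{\left(P,X \right)} = -6 - 4 = -10$)
$I{\left(h,l \right)} = \frac{1}{-1 + 2 l}$
$V{\left(O,p \right)} = -8 + \frac{1}{78 + O}$
$\frac{V{\left(I{\left(17,D{\left(2,2 \right)} \right)},159 \right)}}{-11136} = \frac{\frac{1}{78 + \frac{1}{-1 + 2 \left(-10\right)}} \left(-623 - \frac{8}{-1 + 2 \left(-10\right)}\right)}{-11136} = \frac{-623 - \frac{8}{-1 - 20}}{78 + \frac{1}{-1 - 20}} \left(- \frac{1}{11136}\right) = \frac{-623 - \frac{8}{-21}}{78 + \frac{1}{-21}} \left(- \frac{1}{11136}\right) = \frac{-623 - - \frac{8}{21}}{78 - \frac{1}{21}} \left(- \frac{1}{11136}\right) = \frac{-623 + \frac{8}{21}}{\frac{1637}{21}} \left(- \frac{1}{11136}\right) = \frac{21}{1637} \left(- \frac{13075}{21}\right) \left(- \frac{1}{11136}\right) = \left(- \frac{13075}{1637}\right) \left(- \frac{1}{11136}\right) = \frac{13075}{18229632}$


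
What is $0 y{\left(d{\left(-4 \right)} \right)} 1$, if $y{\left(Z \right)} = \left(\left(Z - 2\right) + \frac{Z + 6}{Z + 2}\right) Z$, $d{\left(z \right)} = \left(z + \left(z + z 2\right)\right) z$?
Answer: $0$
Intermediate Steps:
$d{\left(z \right)} = 4 z^{2}$ ($d{\left(z \right)} = \left(z + \left(z + 2 z\right)\right) z = \left(z + 3 z\right) z = 4 z z = 4 z^{2}$)
$y{\left(Z \right)} = Z \left(-2 + Z + \frac{6 + Z}{2 + Z}\right)$ ($y{\left(Z \right)} = \left(\left(-2 + Z\right) + \frac{6 + Z}{2 + Z}\right) Z = \left(-2 + Z + \frac{6 + Z}{2 + Z}\right) Z = Z \left(-2 + Z + \frac{6 + Z}{2 + Z}\right)$)
$0 y{\left(d{\left(-4 \right)} \right)} 1 = 0 \frac{4 \left(-4\right)^{2} \left(2 + 4 \left(-4\right)^{2} + \left(4 \left(-4\right)^{2}\right)^{2}\right)}{2 + 4 \left(-4\right)^{2}} \cdot 1 = 0 \frac{4 \cdot 16 \left(2 + 4 \cdot 16 + \left(4 \cdot 16\right)^{2}\right)}{2 + 4 \cdot 16} \cdot 1 = 0 \frac{64 \left(2 + 64 + 64^{2}\right)}{2 + 64} \cdot 1 = 0 \frac{64 \left(2 + 64 + 4096\right)}{66} \cdot 1 = 0 \cdot 64 \cdot \frac{1}{66} \cdot 4162 \cdot 1 = 0 \cdot \frac{133184}{33} \cdot 1 = 0 \cdot 1 = 0$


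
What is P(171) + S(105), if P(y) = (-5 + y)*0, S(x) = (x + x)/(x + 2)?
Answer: 210/107 ≈ 1.9626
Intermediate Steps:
S(x) = 2*x/(2 + x) (S(x) = (2*x)/(2 + x) = 2*x/(2 + x))
P(y) = 0
P(171) + S(105) = 0 + 2*105/(2 + 105) = 0 + 2*105/107 = 0 + 2*105*(1/107) = 0 + 210/107 = 210/107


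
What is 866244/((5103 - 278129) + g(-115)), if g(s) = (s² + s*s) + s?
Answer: -866244/246691 ≈ -3.5115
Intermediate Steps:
g(s) = s + 2*s² (g(s) = (s² + s²) + s = 2*s² + s = s + 2*s²)
866244/((5103 - 278129) + g(-115)) = 866244/((5103 - 278129) - 115*(1 + 2*(-115))) = 866244/(-273026 - 115*(1 - 230)) = 866244/(-273026 - 115*(-229)) = 866244/(-273026 + 26335) = 866244/(-246691) = 866244*(-1/246691) = -866244/246691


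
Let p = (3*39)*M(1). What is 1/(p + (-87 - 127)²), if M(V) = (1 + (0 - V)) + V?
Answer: 1/45913 ≈ 2.1780e-5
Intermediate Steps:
M(V) = 1 (M(V) = (1 - V) + V = 1)
p = 117 (p = (3*39)*1 = 117*1 = 117)
1/(p + (-87 - 127)²) = 1/(117 + (-87 - 127)²) = 1/(117 + (-214)²) = 1/(117 + 45796) = 1/45913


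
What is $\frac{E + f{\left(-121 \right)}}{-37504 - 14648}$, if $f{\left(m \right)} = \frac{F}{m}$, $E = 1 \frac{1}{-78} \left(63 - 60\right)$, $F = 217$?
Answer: $\frac{1921}{54690064} \approx 3.5125 \cdot 10^{-5}$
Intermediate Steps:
$E = - \frac{1}{26}$ ($E = 1 \left(- \frac{1}{78}\right) 3 = \left(- \frac{1}{78}\right) 3 = - \frac{1}{26} \approx -0.038462$)
$f{\left(m \right)} = \frac{217}{m}$
$\frac{E + f{\left(-121 \right)}}{-37504 - 14648} = \frac{- \frac{1}{26} + \frac{217}{-121}}{-37504 - 14648} = \frac{- \frac{1}{26} + 217 \left(- \frac{1}{121}\right)}{-52152} = \left(- \frac{1}{26} - \frac{217}{121}\right) \left(- \frac{1}{52152}\right) = \left(- \frac{5763}{3146}\right) \left(- \frac{1}{52152}\right) = \frac{1921}{54690064}$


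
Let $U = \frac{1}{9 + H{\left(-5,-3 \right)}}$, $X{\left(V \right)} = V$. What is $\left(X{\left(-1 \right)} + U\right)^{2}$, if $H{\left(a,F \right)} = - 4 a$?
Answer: $\frac{784}{841} \approx 0.93222$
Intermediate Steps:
$U = \frac{1}{29}$ ($U = \frac{1}{9 - -20} = \frac{1}{9 + 20} = \frac{1}{29} \approx 0.034483$)
$\left(X{\left(-1 \right)} + U\right)^{2} = \left(-1 + \frac{1}{29}\right)^{2} = \left(- \frac{28}{29}\right)^{2} = \frac{784}{841}$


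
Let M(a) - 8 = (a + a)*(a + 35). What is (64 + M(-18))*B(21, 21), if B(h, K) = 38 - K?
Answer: -9180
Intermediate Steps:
M(a) = 8 + 2*a*(35 + a) (M(a) = 8 + (a + a)*(a + 35) = 8 + (2*a)*(35 + a) = 8 + 2*a*(35 + a))
(64 + M(-18))*B(21, 21) = (64 + (8 + 2*(-18)² + 70*(-18)))*(38 - 1*21) = (64 + (8 + 2*324 - 1260))*(38 - 21) = (64 + (8 + 648 - 1260))*17 = (64 - 604)*17 = -540*17 = -9180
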